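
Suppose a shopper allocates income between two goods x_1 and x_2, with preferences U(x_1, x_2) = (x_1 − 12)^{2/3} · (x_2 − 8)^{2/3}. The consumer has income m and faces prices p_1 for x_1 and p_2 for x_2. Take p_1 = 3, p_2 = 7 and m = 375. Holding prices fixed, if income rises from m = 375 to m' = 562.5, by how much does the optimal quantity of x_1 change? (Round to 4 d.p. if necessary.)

Δx_1* = 31.25

This is Cobb-Douglas in (x_1−12, x_2−8): tangency gives 2/3·p_2·(x_2−8) = 2/3·p_1·(x_1−12).
After buying the subsistence bundle (12, 8), a share 0.5 of the remaining income goes to x_1: x_1* = 12 + 0.5·(m − 12p_1 − 8p_2)/p_1.
Discretionary income = 375 − 12·3 − 8·7 = 283; x_1* = 12 + 0.5·283/3 = 59.1667.
At m' = 562.5: x_1* = 90.4167. Change: 90.4167 − 59.1667 = 31.25.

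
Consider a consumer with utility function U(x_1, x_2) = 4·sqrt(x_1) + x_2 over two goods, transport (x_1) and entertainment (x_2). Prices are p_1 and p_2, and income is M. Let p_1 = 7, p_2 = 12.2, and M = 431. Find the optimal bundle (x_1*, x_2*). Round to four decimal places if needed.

x_1* = 12.1502, x_2* = 28.3564

Plugging in: x_1* = (2·12.2/7)² = 12.1502, x_2* = 28.3564.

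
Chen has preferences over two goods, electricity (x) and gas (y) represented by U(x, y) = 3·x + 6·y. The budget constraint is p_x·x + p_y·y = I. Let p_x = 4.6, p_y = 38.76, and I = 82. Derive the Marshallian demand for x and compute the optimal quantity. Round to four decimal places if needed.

Perfect substitutes: compare marginal utility per dollar. 3/p_x vs 6/p_y → 0.6522 vs 0.1548.
x gives more utility per dollar, so spend all income on x: x* = I/p_x, y* = 0.
Numerically: x* = 17.8261, y* = 0.

x* = 17.8261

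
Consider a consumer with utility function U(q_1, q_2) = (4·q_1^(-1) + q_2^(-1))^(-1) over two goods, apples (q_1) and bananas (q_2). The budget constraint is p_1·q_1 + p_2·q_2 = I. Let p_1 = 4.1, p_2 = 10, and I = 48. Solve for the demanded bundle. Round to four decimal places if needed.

q_1* = 6.5739, q_2* = 2.1047

From the CES first-order condition, 4·(q_2/q_1)^(2) = p_1/p_2.
Hence q_2/q_1 = ((1/4)·p_1/p_2)^(1/(2)), i.e. raised to the 0.5 power.
With the ratio pinned down, the budget gives q_1* = I/(p_1 + p_2·(q_2/q_1)) and q_2* = (q_2/q_1)·q_1*.
Numerically q_2/q_1 = 0.320156, so q_1* = 48/(4.1 + 10·0.320156) = 6.5739 and q_2* = 0.320156·6.5739 = 2.1047.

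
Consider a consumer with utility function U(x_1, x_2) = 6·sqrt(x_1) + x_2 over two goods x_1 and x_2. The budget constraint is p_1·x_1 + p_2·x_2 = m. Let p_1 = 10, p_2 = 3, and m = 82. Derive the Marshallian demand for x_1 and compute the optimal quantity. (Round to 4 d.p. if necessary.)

Utility is quasi-linear in x_2; the FOC for x_1 is 3/√x_1 = p_1/p_2.
Solve: √x_1 = 3·p_2/p_1, so x_1*(p_1,p_2) = (3·p_2/p_1)², and x_2* = (m − p_1·x_1*)/p_2.
Plugging in: x_1* = (3·3/10)² = 0.81.

x_1* = 0.81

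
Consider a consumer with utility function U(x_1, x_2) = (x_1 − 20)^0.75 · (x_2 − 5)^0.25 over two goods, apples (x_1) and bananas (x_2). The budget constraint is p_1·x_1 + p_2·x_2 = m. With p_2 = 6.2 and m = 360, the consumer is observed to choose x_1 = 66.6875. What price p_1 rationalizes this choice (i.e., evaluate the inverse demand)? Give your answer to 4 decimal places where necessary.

This is Cobb-Douglas in (x_1−20, x_2−5): tangency gives 0.75·p_2·(x_2−5) = 0.25·p_1·(x_1−20).
After buying the subsistence bundle (20, 5), a share 0.75 of the remaining income goes to x_1: x_1* = 20 + 0.75·(m − 20p_1 − 5p_2)/p_1.
Set x_1* = 66.6875 in the demand function and solve for p_1: p_1 = 4.

p_1 = 4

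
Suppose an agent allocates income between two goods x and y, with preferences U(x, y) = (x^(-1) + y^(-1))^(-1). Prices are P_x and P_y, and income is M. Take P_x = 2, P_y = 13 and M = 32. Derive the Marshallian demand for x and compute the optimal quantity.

Substitute y = (y/x)·x into the budget: x* = M/(P_x + P_y·(y/x)).
Numerically y/x = 0.392232, so x* = 32/(2 + 13·0.392232) = 4.5077.

x* = 4.5077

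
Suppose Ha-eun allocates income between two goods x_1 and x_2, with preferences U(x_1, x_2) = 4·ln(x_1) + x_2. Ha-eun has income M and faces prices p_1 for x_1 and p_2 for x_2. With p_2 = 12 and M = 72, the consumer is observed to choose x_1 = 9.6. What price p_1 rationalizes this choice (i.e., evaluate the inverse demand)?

Set MRS = p_1/p_2: (4/x_1)/1 = p_1/p_2.
So x_1*(p_1,p_2) = 4·p_2/p_1, independent of income; and x_2* = (M − 4·p_2)/p_2.
Set x_1* = 9.6 in the demand function and solve for p_1: p_1 = 5.

p_1 = 5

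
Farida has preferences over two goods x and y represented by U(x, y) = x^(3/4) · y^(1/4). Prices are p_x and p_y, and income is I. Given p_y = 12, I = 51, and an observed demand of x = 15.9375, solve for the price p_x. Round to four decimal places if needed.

p_x = 2.4

MU_x/MU_y = (0.75·y)/(0.25·x); tangency sets this equal to p_x/p_y.
Rearranging, p_y·y = (1/3)·p_x·x. Substituting into the budget gives p_x·x·(1 + (1/3)) = I.
Demand: x*(p_x,p_y,I) = 0.75·I/p_x and y* = 0.25·I/p_y.
Set x* = 15.9375 in the demand function and solve for p_x: p_x = 2.4.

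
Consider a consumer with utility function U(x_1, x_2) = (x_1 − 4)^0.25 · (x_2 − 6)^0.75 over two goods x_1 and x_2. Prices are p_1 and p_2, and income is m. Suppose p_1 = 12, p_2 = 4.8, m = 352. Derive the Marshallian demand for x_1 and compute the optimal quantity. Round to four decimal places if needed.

x_1* = 9.7333

This is Cobb-Douglas in (x_1−4, x_2−6): tangency gives 0.25·p_2·(x_2−6) = 0.75·p_1·(x_1−4).
After buying the subsistence bundle (4, 6), a share 0.25 of the remaining income goes to x_1: x_1* = 4 + 0.25·(m − 4p_1 − 6p_2)/p_1.
Discretionary income = 352 − 4·12 − 6·4.8 = 275.2; x_1* = 4 + 0.25·275.2/12 = 9.7333.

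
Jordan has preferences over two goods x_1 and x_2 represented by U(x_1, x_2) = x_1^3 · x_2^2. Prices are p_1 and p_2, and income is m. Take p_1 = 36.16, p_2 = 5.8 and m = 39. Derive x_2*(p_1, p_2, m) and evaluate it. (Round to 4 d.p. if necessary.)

Tangency: MRS = (3/2)·x_2/x_1 = p_1/p_2.
Rearranging, p_2·x_2 = (2/3)·p_1·x_1. Substituting into the budget gives p_1·x_1·(1 + (2/3)) = m.
Demand: x_1*(p_1,p_2,m) = 0.6·m/p_1 and x_2* = 0.4·m/p_2.
At p_1=36.16, p_2=5.8, m=39: x_2* = 0.4·39/5.8 = 2.6897.

x_2* = 2.6897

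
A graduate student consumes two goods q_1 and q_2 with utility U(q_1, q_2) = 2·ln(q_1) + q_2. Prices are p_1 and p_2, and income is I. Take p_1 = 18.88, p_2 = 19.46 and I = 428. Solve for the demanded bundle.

q_1* = 2.0614, q_2* = 19.9938

MU_q_1 = 2/q_1, MU_q_2 = 1. Tangency: 2/q_1 = p_1/p_2.
So q_1*(p_1,p_2) = 2·p_2/p_1, independent of income; and q_2* = (I − 2·p_2)/p_2.
At the given prices: q_1* = 2·19.46/18.88 = 2.0614, and q_2* = 19.9938.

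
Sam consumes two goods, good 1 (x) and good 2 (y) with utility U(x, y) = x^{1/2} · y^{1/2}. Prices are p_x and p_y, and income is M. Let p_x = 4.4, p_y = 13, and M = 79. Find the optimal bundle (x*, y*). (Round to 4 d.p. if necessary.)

x* = 8.9773, y* = 3.0385

Demand: x*(p_x,p_y,M) = 0.5·M/p_x and y* = 0.5·M/p_y.
At p_x=4.4, p_y=13, M=79: x* = 0.5·79/4.4 = 8.9773, y* = 3.0385.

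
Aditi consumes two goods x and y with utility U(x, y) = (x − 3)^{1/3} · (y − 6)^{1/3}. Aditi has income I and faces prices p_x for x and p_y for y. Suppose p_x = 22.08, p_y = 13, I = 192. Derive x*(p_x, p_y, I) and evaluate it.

x* = 4.0815

Discretionary income = 192 − 3·22.08 − 6·13 = 47.76; x* = 3 + 0.5·47.76/22.08 = 4.0815.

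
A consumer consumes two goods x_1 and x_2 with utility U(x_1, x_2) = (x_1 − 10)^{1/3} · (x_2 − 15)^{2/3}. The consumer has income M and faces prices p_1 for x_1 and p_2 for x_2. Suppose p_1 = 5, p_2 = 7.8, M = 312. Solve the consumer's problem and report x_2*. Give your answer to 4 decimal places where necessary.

x_2* = 27.3932

MRS = (1/2)·(x_2−15)/(x_1−10). Tangency with p_1/p_2 gives x_2−15 = 2·(p_1/p_2)·(x_1−10).
Substituting into the budget: x_1* = 10 + 1/3·(M − 10·p_1 − 15·p_2)/p_1, and x_2* = 15 + 2/3·(…)/p_2.
Discretionary income = 312 − 10·5 − 15·7.8 = 145; x_2* = 15 + 2/3·145/7.8 = 27.3932.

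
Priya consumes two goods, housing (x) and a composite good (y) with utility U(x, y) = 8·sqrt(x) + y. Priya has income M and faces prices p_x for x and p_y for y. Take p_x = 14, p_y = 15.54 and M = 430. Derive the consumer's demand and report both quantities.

MU_x = 4/√x, MU_y = 1. Tangency: 4/√x = p_x/p_y.
Thus x* = (4·p_y/p_x)² — independent of M — with the rest of income spent on y.
Plugging in: x* = (4·15.54/14)² = 19.7136, y* = 9.9105.

x* = 19.7136, y* = 9.9105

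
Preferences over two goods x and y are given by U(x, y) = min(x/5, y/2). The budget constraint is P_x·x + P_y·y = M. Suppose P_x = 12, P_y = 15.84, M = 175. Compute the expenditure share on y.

share on y = 0.3455

With perfect complements, no substitution: consume in ratio x:y = 5:2.
Budget: P_x·x + P_y·(2/5)·x = M, so (5·P_x + 2·P_y)·x = 5·M.
Demand: x*(P_x,P_y,M) = 5·M/(5·P_x + 2·P_y), y* = 2·M/(5·P_x + 2·P_y).
Here 5·12 + 2·15.84 = 91.68, giving x* = 9.5441 and y* = 3.8176.
Expenditure on y: 15.84·3.8176 = 60.4712; share = 0.3455.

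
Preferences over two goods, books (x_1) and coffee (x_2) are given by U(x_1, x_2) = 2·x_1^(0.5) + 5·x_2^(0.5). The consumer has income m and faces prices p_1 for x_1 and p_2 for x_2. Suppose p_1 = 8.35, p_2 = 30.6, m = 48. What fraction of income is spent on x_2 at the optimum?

share on x_2 = 0.6304

MRS = MU_x_1/MU_x_2 = (2/5)·(x_2/x_1)^(0.5). Set equal to p_1/p_2.
Hence x_2/x_1 = ((5/2)·p_1/p_2)^(1/(0.5)), i.e. raised to the 2 power.
Substitute x_2 = (x_2/x_1)·x_1 into the budget: x_1* = m/(p_1 + p_2·(x_2/x_1)).
Numerically x_2/x_1 = 0.465383, so x_1* = 48/(8.35 + 30.6·0.465383) = 2.1248 and x_2* = 0.465383·2.1248 = 0.9888.
Expenditure on x_2: 30.6·0.9888 = 30.2582; share = 0.6304.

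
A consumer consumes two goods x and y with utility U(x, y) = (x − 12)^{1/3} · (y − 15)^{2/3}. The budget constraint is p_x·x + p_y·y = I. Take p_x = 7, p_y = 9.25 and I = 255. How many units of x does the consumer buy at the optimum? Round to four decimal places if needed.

x* = 13.5357

Let x' = x−12, y' = y−15. MRS = (1/2)·y'/x' = p_x/p_y.
Substituting into the budget: x* = 12 + 1/3·(I − 12·p_x − 15·p_y)/p_x, and y* = 15 + 2/3·(…)/p_y.
Discretionary income = 255 − 12·7 − 15·9.25 = 32.25; x* = 12 + 1/3·32.25/7 = 13.5357.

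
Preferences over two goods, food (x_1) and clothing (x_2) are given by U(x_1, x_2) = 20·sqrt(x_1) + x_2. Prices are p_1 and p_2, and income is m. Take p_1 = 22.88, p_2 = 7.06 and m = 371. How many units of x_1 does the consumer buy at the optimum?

x_1* = 9.5213

Utility is quasi-linear in x_2; the FOC for x_1 is 10/√x_1 = p_1/p_2.
Solve: √x_1 = 10·p_2/p_1, so x_1*(p_1,p_2) = (10·p_2/p_1)², and x_2* = (m − p_1·x_1*)/p_2.
Plugging in: x_1* = (10·7.06/22.88)² = 9.5213.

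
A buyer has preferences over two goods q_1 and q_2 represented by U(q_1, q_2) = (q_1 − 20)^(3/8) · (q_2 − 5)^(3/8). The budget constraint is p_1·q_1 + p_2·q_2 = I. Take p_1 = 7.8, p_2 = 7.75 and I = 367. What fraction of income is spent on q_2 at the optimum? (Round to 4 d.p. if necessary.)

MRS = (q_2−5)/(q_1−20). Tangency with p_1/p_2 gives q_2−5 = (p_1/p_2)·(q_1−20).
Substituting into the budget: q_1* = 20 + 0.5·(I − 20·p_1 − 5·p_2)/p_1, and q_2* = 5 + 0.5·(…)/p_2.
Discretionary income = 367 − 20·7.8 − 5·7.75 = 172.25; q_1* = 20 + 0.5·172.25/7.8 = 31.0417; q_2* = 5 + 0.5·172.25/7.75 = 16.1129.
Expenditure on q_2: 7.75·16.1129 = 124.875; share = 0.3403.

share on q_2 = 0.3403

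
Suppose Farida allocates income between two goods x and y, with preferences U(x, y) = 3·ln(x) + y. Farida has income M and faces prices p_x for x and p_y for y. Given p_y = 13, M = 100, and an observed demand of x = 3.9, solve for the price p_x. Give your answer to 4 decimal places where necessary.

p_x = 10

Set MRS = p_x/p_y: (3/x)/1 = p_x/p_y.
So x*(p_x,p_y) = 3·p_y/p_x, independent of income; and y* = (M − 3·p_y)/p_y.
Set x* = 3.9 in the demand function and solve for p_x: p_x = 10.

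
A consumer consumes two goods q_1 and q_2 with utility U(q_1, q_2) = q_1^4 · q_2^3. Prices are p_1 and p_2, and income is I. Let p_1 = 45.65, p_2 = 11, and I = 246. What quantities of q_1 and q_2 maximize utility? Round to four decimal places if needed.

q_1* = 3.0793, q_2* = 9.5844

The MRS is (4/3)·q_2/q_1. Set MRS = p_1/p_2.
So 4·p_2·q_2 = 3·p_1·q_1; combined with the budget, a share 4/7 of income goes to q_1.
Demand: q_1*(p_1,p_2,I) = 4/7·I/p_1 and q_2* = 3/7·I/p_2.
At p_1=45.65, p_2=11, I=246: q_1* = 4/7·246/45.65 = 3.0793, q_2* = 9.5844.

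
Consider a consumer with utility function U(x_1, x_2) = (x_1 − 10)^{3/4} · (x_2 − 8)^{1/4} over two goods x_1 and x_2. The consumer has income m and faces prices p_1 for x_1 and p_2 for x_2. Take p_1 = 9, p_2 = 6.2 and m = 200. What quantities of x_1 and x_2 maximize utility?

MRS = 3·(x_2−8)/(x_1−10). Tangency with p_1/p_2 gives x_2−8 = (1/3)·(p_1/p_2)·(x_1−10).
After buying the subsistence bundle (10, 8), a share 0.75 of the remaining income goes to x_1: x_1* = 10 + 0.75·(m − 10p_1 − 8p_2)/p_1.
Discretionary income = 200 − 10·9 − 8·6.2 = 60.4; x_1* = 10 + 0.75·60.4/9 = 15.0333; x_2* = 8 + 0.25·60.4/6.2 = 10.4355.

x_1* = 15.0333, x_2* = 10.4355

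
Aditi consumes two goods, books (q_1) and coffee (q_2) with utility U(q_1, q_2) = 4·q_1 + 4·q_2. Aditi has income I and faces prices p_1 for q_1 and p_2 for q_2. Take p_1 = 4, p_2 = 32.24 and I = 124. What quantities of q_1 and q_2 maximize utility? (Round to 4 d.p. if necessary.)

Linear utility — the consumer picks whichever good has higher MU/price: 4/4 = 1 vs 4/32.24 = 0.1241.
q_1 gives more utility per dollar, so spend all income on q_1: q_1* = I/p_1, q_2* = 0.
Numerically: q_1* = 31, q_2* = 0.

q_1* = 31, q_2* = 0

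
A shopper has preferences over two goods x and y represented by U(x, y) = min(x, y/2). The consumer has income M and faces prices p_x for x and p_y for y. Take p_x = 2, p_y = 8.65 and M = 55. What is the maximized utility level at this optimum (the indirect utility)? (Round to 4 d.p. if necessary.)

With perfect complements, no substitution: consume in ratio x:y = 1:2.
Budget: p_x·x + p_y·2·x = M, so (p_x + 2·p_y)·x = M.
Demand: x*(p_x,p_y,M) = M/(p_x + 2·p_y), y* = 2·M/(p_x + 2·p_y).
Here 2 + 2·8.65 = 19.3, giving x* = 2.8497 and y* = 5.6995.
Utility at the optimum: U(2.8497, 5.6995) = 2.8497.

V = 2.8497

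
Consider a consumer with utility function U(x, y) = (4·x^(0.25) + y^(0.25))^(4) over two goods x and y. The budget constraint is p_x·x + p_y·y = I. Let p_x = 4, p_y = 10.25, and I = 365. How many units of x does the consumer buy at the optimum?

x* = 81.8321

MU_x ∝ 4·x^(-0.75), MU_y ∝ y^(-0.75), so MRS = 4·(y/x)^(0.75) = p_x/p_y.
Solve for the ratio: y/x = [(1/4)·p_x/p_y]^(4/3).
With the ratio pinned down, the budget gives x* = I/(p_x + p_y·(y/x)) and y* = (y/x)·x*.
Numerically y/x = 0.044913, so x* = 365/(4 + 10.25·0.044913) = 81.8321.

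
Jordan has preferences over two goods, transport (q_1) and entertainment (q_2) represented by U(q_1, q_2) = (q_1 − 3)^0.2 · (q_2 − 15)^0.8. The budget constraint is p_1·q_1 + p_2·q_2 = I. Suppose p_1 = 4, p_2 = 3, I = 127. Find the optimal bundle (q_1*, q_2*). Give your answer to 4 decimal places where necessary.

This is Cobb-Douglas in (q_1−3, q_2−15): tangency gives 0.2·p_2·(q_2−15) = 0.8·p_1·(q_1−3).
Substituting into the budget: q_1* = 3 + 0.2·(I − 3·p_1 − 15·p_2)/p_1, and q_2* = 15 + 0.8·(…)/p_2.
Discretionary income = 127 − 3·4 − 15·3 = 70; q_1* = 3 + 0.2·70/4 = 6.5; q_2* = 15 + 0.8·70/3 = 33.6667.

q_1* = 6.5, q_2* = 33.6667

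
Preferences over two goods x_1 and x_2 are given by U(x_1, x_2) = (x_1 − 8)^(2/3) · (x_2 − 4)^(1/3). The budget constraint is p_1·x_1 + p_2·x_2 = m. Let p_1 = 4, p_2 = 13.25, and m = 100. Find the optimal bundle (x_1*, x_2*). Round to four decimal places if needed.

After buying the subsistence bundle (8, 4), a share 2/3 of the remaining income goes to x_1: x_1* = 8 + 2/3·(m − 8p_1 − 4p_2)/p_1.
Discretionary income = 100 − 8·4 − 4·13.25 = 15; x_1* = 8 + 2/3·15/4 = 10.5; x_2* = 4 + 1/3·15/13.25 = 4.3774.

x_1* = 10.5, x_2* = 4.3774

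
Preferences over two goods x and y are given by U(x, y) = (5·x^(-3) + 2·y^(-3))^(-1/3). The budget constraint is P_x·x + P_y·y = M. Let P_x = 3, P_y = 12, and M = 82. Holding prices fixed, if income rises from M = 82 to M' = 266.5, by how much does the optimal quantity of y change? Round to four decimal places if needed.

Substitute y = (y/x)·x into the budget: x* = M/(P_x + P_y·(y/x)).
Numerically y/x = 0.562341, so x* = 82/(3 + 12·0.562341) = 8.4119 and y* = 0.562341·8.4119 = 4.7304.
At M' = 266.5: y* = 15.3737. Change: 15.3737 − 4.7304 = 10.6433.

Δy* = 10.6433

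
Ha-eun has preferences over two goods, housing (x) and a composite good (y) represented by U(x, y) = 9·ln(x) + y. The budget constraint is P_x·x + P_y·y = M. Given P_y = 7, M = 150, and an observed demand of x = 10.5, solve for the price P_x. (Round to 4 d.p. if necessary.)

P_x = 6

Set MRS = P_x/P_y: (9/x)/1 = P_x/P_y.
So x*(P_x,P_y) = 9·P_y/P_x, independent of income; and y* = (M − 9·P_y)/P_y.
Set x* = 10.5 in the demand function and solve for P_x: P_x = 6.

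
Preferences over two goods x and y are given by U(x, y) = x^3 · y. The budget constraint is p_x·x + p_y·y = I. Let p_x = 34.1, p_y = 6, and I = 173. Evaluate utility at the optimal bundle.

Tangency: MRS = 3·y/x = p_x/p_y.
Rearranging, p_y·y = (1/3)·p_x·x. Substituting into the budget gives p_x·x·(1 + (1/3)) = I.
Demand: x*(p_x,p_y,I) = 0.75·I/p_x and y* = 0.25·I/p_y.
At p_x=34.1, p_y=6, I=173: x* = 0.75·173/34.1 = 3.805, y* = 7.2083.
Utility at the optimum: U(3.805, 7.2083) = 397.0945.

V = 397.0945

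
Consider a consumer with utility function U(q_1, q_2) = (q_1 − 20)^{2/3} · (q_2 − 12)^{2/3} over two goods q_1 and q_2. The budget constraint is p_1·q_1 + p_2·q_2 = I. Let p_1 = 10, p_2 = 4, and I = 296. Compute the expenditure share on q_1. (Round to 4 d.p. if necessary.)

This is Cobb-Douglas in (q_1−20, q_2−12): tangency gives 2/3·p_2·(q_2−12) = 2/3·p_1·(q_1−20).
Substituting into the budget: q_1* = 20 + 0.5·(I − 20·p_1 − 12·p_2)/p_1, and q_2* = 12 + 0.5·(…)/p_2.
Discretionary income = 296 − 20·10 − 12·4 = 48; q_1* = 20 + 0.5·48/10 = 22.4; q_2* = 12 + 0.5·48/4 = 18.
Expenditure on q_1: 10·22.4 = 224; share = 0.7568.

share on q_1 = 0.7568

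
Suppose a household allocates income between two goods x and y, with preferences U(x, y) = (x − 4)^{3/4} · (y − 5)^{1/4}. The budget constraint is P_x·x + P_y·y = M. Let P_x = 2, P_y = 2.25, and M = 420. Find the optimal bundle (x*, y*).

x* = 154.2812, y* = 49.5278

Let x' = x−4, y' = y−5. MRS = 3·y'/x' = P_x/P_y.
After buying the subsistence bundle (4, 5), a share 0.75 of the remaining income goes to x: x* = 4 + 0.75·(M − 4P_x − 5P_y)/P_x.
Discretionary income = 420 − 4·2 − 5·2.25 = 400.75; x* = 4 + 0.75·400.75/2 = 154.2812; y* = 5 + 0.25·400.75/2.25 = 49.5278.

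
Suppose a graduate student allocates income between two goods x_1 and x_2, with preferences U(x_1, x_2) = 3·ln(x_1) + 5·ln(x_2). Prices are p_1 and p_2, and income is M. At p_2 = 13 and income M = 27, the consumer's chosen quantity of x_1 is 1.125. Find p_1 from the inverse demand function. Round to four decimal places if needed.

MU_x_1/MU_x_2 = (3·x_2)/(5·x_1); tangency sets this equal to p_1/p_2.
So 3·p_2·x_2 = 5·p_1·x_1; combined with the budget, a share 0.375 of income goes to x_1.
Demand: x_1*(p_1,p_2,M) = 0.375·M/p_1 and x_2* = 0.625·M/p_2.
Set x_1* = 1.125 in the demand function and solve for p_1: p_1 = 9.

p_1 = 9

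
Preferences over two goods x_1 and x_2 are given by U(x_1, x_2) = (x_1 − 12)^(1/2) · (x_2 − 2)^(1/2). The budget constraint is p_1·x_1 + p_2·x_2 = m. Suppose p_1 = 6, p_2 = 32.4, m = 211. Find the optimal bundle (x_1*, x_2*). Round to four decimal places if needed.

x_1* = 18.1833, x_2* = 3.1451

Let x_1' = x_1−12, x_2' = x_2−2. MRS = x_2'/x_1' = p_1/p_2.
Substituting into the budget: x_1* = 12 + 0.5·(m − 12·p_1 − 2·p_2)/p_1, and x_2* = 2 + 0.5·(…)/p_2.
Discretionary income = 211 − 12·6 − 2·32.4 = 74.2; x_1* = 12 + 0.5·74.2/6 = 18.1833; x_2* = 2 + 0.5·74.2/32.4 = 3.1451.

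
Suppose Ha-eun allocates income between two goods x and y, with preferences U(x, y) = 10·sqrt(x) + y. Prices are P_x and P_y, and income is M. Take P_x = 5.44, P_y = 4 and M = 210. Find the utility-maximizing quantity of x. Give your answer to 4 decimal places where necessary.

x* = 13.5164

Plugging in: x* = (5·4/5.44)² = 13.5164.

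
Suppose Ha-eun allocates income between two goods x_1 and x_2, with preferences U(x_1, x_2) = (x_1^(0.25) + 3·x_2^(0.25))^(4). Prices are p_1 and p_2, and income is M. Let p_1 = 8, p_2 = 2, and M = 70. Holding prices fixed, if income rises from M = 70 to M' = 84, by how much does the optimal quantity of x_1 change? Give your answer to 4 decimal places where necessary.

From the CES first-order condition, (1/3)·(x_2/x_1)^(0.75) = p_1/p_2.
Hence x_2/x_1 = (3·p_1/p_2)^(1/(0.75)), i.e. raised to the 4/3 power.
Substitute x_2 = (x_2/x_1)·x_1 into the budget: x_1* = M/(p_1 + p_2·(x_2/x_1)).
Numerically x_2/x_1 = 27.473142, so x_1* = 70/(8 + 2·27.473142) = 1.1121.
At M' = 84: x_1* = 1.3345. Change: 1.3345 − 1.1121 = 0.2224.

Δx_1* = 0.2224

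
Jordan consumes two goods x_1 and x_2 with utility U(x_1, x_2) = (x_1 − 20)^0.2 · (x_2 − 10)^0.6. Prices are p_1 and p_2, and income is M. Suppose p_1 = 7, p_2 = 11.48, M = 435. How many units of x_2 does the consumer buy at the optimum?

x_2* = 21.7726

This is Cobb-Douglas in (x_1−20, x_2−10): tangency gives 0.2·p_2·(x_2−10) = 0.6·p_1·(x_1−20).
After buying the subsistence bundle (20, 10), a share 0.25 of the remaining income goes to x_1: x_1* = 20 + 0.25·(M − 20p_1 − 10p_2)/p_1.
Discretionary income = 435 − 20·7 − 10·11.48 = 180.2; x_2* = 10 + 0.75·180.2/11.48 = 21.7726.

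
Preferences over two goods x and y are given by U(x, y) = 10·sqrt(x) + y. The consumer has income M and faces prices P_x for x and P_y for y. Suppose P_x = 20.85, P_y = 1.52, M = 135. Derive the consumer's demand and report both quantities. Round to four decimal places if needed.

MU_x = 5/√x, MU_y = 1. Tangency: 5/√x = P_x/P_y.
Solve: √x = 5·P_y/P_x, so x*(P_x,P_y) = (5·P_y/P_x)², and y* = (M − P_x·x*)/P_y.
Plugging in: x* = (5·1.52/20.85)² = 0.1329, y* = 86.9932.

x* = 0.1329, y* = 86.9932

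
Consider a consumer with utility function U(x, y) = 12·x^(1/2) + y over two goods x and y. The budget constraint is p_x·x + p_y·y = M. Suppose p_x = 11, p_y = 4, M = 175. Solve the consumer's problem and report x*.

Set MRS = p_x/p_y: 6·x^(−1/2) = p_x/p_y.
Thus x* = (6·p_y/p_x)² — independent of M — with the rest of income spent on y.
Plugging in: x* = (6·4/11)² = 4.7603.

x* = 4.7603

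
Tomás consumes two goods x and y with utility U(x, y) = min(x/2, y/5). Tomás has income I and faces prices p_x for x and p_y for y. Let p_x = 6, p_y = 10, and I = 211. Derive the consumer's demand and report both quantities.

Demand: x*(p_x,p_y,I) = 2·I/(2·p_x + 5·p_y), y* = 5·I/(2·p_x + 5·p_y).
Here 2·6 + 5·10 = 62, giving x* = 6.8065 and y* = 17.0161.

x* = 6.8065, y* = 17.0161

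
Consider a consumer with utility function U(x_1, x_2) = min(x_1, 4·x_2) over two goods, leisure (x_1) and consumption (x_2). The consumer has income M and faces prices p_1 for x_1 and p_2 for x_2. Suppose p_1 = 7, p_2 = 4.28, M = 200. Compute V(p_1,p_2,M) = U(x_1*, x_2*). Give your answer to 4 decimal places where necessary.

V = 24.7831

Leontief preferences: the optimum is at the kink where x_1/4 = x_2/1, i.e. x_2 = (1/4)·x_1.
Budget: p_1·x_1 + p_2·(1/4)·x_1 = M, so (4·p_1 + p_2)·x_1 = 4·M.
Demand: x_1*(p_1,p_2,M) = 4·M/(4·p_1 + p_2), x_2* = M/(4·p_1 + p_2).
Here 4·7 + 4.28 = 32.28, giving x_1* = 24.7831 and x_2* = 6.1958.
Utility at the optimum: U(24.7831, 6.1958) = 24.7831.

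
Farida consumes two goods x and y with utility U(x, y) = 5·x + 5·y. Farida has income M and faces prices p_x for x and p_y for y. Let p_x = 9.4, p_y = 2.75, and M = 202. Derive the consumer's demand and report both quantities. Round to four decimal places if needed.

x* = 0, y* = 73.4545

Linear utility — the consumer picks whichever good has higher MU/price: 5/9.4 = 0.5319 vs 5/2.75 = 1.8182.
y gives more utility per dollar, so spend all income on y: y* = M/p_y, x* = 0.
Numerically: x* = 0, y* = 73.4545.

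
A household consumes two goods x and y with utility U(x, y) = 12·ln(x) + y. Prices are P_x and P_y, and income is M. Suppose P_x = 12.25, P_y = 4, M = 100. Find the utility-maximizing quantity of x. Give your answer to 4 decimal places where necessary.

x* = 3.9184

MU_x = 12/x, MU_y = 1. Tangency: 12/x = P_x/P_y.
So x*(P_x,P_y) = 12·P_y/P_x, independent of income; and y* = (M − 12·P_y)/P_y.
At the given prices: x* = 12·4/12.25 = 3.9184.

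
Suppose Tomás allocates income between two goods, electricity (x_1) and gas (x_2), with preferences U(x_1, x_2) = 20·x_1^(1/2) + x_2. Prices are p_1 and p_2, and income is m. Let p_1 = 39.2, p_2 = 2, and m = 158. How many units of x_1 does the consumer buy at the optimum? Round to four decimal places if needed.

Utility is quasi-linear in x_2; the FOC for x_1 is 10/√x_1 = p_1/p_2.
Solve: √x_1 = 10·p_2/p_1, so x_1*(p_1,p_2) = (10·p_2/p_1)², and x_2* = (m − p_1·x_1*)/p_2.
Plugging in: x_1* = (10·2/39.2)² = 0.2603.

x_1* = 0.2603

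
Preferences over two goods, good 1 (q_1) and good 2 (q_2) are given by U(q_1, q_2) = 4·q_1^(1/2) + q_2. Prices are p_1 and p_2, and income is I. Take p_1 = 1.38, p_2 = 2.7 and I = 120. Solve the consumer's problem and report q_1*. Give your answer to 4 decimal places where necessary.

q_1* = 15.3119

MU_q_1 = 2/√q_1, MU_q_2 = 1. Tangency: 2/√q_1 = p_1/p_2.
Solve: √q_1 = 2·p_2/p_1, so q_1*(p_1,p_2) = (2·p_2/p_1)², and q_2* = (I − p_1·q_1*)/p_2.
Plugging in: q_1* = (2·2.7/1.38)² = 15.3119.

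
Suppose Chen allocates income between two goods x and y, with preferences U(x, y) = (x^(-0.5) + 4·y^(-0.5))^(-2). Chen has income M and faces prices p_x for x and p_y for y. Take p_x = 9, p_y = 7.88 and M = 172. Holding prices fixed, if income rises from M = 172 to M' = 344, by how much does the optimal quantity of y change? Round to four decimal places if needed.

MRS = MU_x/MU_y = (1/4)·(y/x)^(1.5). Set equal to p_x/p_y.
Hence y/x = (4·p_x/p_y)^(1/(1.5)), i.e. raised to the 2/3 power.
Substitute y = (y/x)·x into the budget: x* = M/(p_x + p_y·(y/x)).
Numerically y/x = 2.753283, so x* = 172/(9 + 7.88·2.753283) = 5.6034 and y* = 2.753283·5.6034 = 15.4276.
At M' = 344: y* = 30.8553. Change: 30.8553 − 15.4276 = 15.4276.

Δy* = 15.4276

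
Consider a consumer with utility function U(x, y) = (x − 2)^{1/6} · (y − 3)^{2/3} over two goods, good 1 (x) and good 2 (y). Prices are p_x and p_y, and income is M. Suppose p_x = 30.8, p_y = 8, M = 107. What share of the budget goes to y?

Let x' = x−2, y' = y−3. MRS = (1/4)·y'/x' = p_x/p_y.
Substituting into the budget: x* = 2 + 0.2·(M − 2·p_x − 3·p_y)/p_x, and y* = 3 + 0.8·(…)/p_y.
Discretionary income = 107 − 2·30.8 − 3·8 = 21.4; x* = 2 + 0.2·21.4/30.8 = 2.139; y* = 3 + 0.8·21.4/8 = 5.14.
Expenditure on y: 8·5.14 = 41.12; share = 0.3843.

share on y = 0.3843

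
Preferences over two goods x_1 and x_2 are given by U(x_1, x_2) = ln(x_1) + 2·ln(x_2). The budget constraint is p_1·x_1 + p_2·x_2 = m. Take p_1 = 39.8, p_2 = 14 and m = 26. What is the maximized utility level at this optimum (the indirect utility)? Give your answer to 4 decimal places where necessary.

V = -1.0972

MU_x_1/MU_x_2 = (x_2)/(2·x_1); tangency sets this equal to p_1/p_2.
Rearranging, p_2·x_2 = 2·p_1·x_1. Substituting into the budget gives p_1·x_1·(1 + 2) = m.
Demand: x_1*(p_1,p_2,m) = 1/3·m/p_1 and x_2* = 2/3·m/p_2.
At p_1=39.8, p_2=14, m=26: x_1* = 1/3·26/39.8 = 0.2178, x_2* = 1.2381.
Utility at the optimum: U(0.2178, 1.2381) = -1.0972.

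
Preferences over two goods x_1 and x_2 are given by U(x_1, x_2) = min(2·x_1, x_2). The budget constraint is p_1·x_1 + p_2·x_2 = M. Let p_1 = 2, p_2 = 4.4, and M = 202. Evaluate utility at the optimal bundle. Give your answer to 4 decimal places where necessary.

With perfect complements, no substitution: consume in ratio x_1:x_2 = 1:2.
Budget: p_1·x_1 + p_2·2·x_1 = M, so (p_1 + 2·p_2)·x_1 = M.
Demand: x_1*(p_1,p_2,M) = M/(p_1 + 2·p_2), x_2* = 2·M/(p_1 + 2·p_2).
Here 2 + 2·4.4 = 10.8, giving x_1* = 18.7037 and x_2* = 37.4074.
Utility at the optimum: U(18.7037, 37.4074) = 37.4074.

V = 37.4074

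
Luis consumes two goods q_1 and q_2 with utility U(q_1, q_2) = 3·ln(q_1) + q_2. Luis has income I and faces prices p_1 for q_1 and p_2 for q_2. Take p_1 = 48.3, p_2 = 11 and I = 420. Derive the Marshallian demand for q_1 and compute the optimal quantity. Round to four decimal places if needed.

q_1* = 0.6832

Set MRS = p_1/p_2: (3/q_1)/1 = p_1/p_2.
So q_1*(p_1,p_2) = 3·p_2/p_1, independent of income; and q_2* = (I − 3·p_2)/p_2.
At the given prices: q_1* = 3·11/48.3 = 0.6832.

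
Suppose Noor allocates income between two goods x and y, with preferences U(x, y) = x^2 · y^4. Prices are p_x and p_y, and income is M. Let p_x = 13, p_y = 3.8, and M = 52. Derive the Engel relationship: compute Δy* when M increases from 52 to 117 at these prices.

Δy* = 11.4035

Tangency: MRS = (1/2)·y/x = p_x/p_y.
So 2·p_y·y = 4·p_x·x; combined with the budget, a share 1/3 of income goes to x.
Demand: x*(p_x,p_y,M) = 1/3·M/p_x and y* = 2/3·M/p_y.
At p_x=13, p_y=3.8, M=52: y* = 2/3·52/3.8 = 9.1228.
At M' = 117: y* = 20.5263. Change: 20.5263 − 9.1228 = 11.4035.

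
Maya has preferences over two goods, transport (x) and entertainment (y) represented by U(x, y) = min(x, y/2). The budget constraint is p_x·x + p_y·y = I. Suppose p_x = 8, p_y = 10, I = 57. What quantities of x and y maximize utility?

x* = 2.0357, y* = 4.0714

Leontief preferences: the optimum is at the kink where x/1 = y/2, i.e. y = 2·x.
Budget: p_x·x + p_y·2·x = I, so (p_x + 2·p_y)·x = I.
Demand: x*(p_x,p_y,I) = I/(p_x + 2·p_y), y* = 2·I/(p_x + 2·p_y).
Here 8 + 2·10 = 28, giving x* = 2.0357 and y* = 4.0714.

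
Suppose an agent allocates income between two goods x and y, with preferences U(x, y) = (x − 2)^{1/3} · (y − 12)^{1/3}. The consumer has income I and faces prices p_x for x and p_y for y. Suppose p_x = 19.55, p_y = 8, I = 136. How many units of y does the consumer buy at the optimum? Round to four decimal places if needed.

Substituting into the budget: x* = 2 + 0.5·(I − 2·p_x − 12·p_y)/p_x, and y* = 12 + 0.5·(…)/p_y.
Discretionary income = 136 − 2·19.55 − 12·8 = 0.9; y* = 12 + 0.5·0.9/8 = 12.0563.

y* = 12.0563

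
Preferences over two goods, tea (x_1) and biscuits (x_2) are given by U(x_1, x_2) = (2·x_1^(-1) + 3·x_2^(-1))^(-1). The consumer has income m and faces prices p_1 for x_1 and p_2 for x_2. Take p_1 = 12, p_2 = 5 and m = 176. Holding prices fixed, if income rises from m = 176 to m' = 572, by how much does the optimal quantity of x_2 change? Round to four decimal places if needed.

Δx_2* = 34.9683

MRS = MU_x_1/MU_x_2 = (2/3)·(x_2/x_1)^(2). Set equal to p_1/p_2.
Hence x_2/x_1 = ((3/2)·p_1/p_2)^(1/(2)), i.e. raised to the 0.5 power.
With the ratio pinned down, the budget gives x_1* = m/(p_1 + p_2·(x_2/x_1)) and x_2* = (x_2/x_1)·x_1*.
Numerically x_2/x_1 = 1.897367, so x_1* = 176/(12 + 5·1.897367) = 8.1911 and x_2* = 1.897367·8.1911 = 15.5414.
At m' = 572: x_2* = 50.5097. Change: 50.5097 − 15.5414 = 34.9683.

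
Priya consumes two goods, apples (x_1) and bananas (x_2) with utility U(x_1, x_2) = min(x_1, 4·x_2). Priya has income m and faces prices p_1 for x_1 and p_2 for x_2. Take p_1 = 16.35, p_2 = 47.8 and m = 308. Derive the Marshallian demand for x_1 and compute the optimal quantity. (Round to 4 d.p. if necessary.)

x_1* = 10.8834

Demand: x_1*(p_1,p_2,m) = 4·m/(4·p_1 + p_2), x_2* = m/(4·p_1 + p_2).
Here 4·16.35 + 47.8 = 113.2, giving x_1* = 10.8834.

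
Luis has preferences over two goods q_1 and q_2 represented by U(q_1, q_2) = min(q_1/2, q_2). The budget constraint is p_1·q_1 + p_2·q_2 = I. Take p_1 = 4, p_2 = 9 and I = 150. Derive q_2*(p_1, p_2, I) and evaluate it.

q_2* = 8.8235

Leontief preferences: the optimum is at the kink where q_1/2 = q_2/1, i.e. q_2 = (1/2)·q_1.
Budget: p_1·q_1 + p_2·(1/2)·q_1 = I, so (2·p_1 + p_2)·q_1 = 2·I.
Demand: q_1*(p_1,p_2,I) = 2·I/(2·p_1 + p_2), q_2* = I/(2·p_1 + p_2).
Here 2·4 + 9 = 17, giving q_2* = 8.8235.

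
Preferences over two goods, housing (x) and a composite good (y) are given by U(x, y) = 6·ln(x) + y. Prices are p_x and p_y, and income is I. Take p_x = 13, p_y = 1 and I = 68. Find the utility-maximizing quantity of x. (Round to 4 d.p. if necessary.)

MU_x = 6/x, MU_y = 1. Tangency: 6/x = p_x/p_y.
So x*(p_x,p_y) = 6·p_y/p_x, independent of income; and y* = (I − 6·p_y)/p_y.
At the given prices: x* = 6·1/13 = 0.4615.

x* = 0.4615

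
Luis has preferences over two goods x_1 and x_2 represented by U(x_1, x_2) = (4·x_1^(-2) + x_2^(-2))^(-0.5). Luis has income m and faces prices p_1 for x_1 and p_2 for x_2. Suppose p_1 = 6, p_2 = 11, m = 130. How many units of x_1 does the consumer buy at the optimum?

From the CES first-order condition, 4·(x_2/x_1)^(3) = p_1/p_2.
Solve for the ratio: x_2/x_1 = [(1/4)·p_1/p_2]^(1/3).
With the ratio pinned down, the budget gives x_1* = m/(p_1 + p_2·(x_2/x_1)) and x_2* = (x_2/x_1)·x_1*.
Numerically x_2/x_1 = 0.514714, so x_1* = 130/(6 + 11·0.514714) = 11.1475.

x_1* = 11.1475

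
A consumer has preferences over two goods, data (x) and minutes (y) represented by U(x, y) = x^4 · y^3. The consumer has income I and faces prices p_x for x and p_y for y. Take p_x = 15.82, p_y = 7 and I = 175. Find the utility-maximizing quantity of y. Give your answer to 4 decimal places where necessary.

Tangency: MRS = (4/3)·y/x = p_x/p_y.
Rearranging, p_y·y = (3/4)·p_x·x. Substituting into the budget gives p_x·x·(1 + (3/4)) = I.
Demand: x*(p_x,p_y,I) = 4/7·I/p_x and y* = 3/7·I/p_y.
At p_x=15.82, p_y=7, I=175: y* = 3/7·175/7 = 10.7143.

y* = 10.7143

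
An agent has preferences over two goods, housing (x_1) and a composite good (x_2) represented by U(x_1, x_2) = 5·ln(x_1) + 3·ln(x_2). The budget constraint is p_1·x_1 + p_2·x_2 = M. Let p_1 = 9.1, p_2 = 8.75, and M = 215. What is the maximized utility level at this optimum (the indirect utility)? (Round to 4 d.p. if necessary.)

V = 20.1241

Tangency: MRS = (5/3)·x_2/x_1 = p_1/p_2.
So 5·p_2·x_2 = 3·p_1·x_1; combined with the budget, a share 0.625 of income goes to x_1.
Demand: x_1*(p_1,p_2,M) = 0.625·M/p_1 and x_2* = 0.375·M/p_2.
At p_1=9.1, p_2=8.75, M=215: x_1* = 0.625·215/9.1 = 14.7665, x_2* = 9.2143.
Utility at the optimum: U(14.7665, 9.2143) = 20.1241.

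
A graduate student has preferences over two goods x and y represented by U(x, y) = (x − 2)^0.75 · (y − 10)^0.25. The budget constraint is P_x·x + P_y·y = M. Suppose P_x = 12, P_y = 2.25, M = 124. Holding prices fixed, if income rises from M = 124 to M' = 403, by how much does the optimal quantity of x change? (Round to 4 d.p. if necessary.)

Δx* = 17.4375

After buying the subsistence bundle (2, 10), a share 0.75 of the remaining income goes to x: x* = 2 + 0.75·(M − 2P_x − 10P_y)/P_x.
Discretionary income = 124 − 2·12 − 10·2.25 = 77.5; x* = 2 + 0.75·77.5/12 = 6.8438.
At M' = 403: x* = 24.2812. Change: 24.2812 − 6.8438 = 17.4375.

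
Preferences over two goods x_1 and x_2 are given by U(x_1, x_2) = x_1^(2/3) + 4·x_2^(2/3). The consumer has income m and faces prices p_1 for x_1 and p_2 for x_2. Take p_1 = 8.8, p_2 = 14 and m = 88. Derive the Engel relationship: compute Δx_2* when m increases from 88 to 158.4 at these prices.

MU_x_1 ∝ x_1^(-1/3), MU_x_2 ∝ 4·x_2^(-1/3), so MRS = (1/4)·(x_2/x_1)^(1/3) = p_1/p_2.
Hence x_2/x_1 = (4·p_1/p_2)^(1/(1/3)), i.e. raised to the 3 power.
Substitute x_2 = (x_2/x_1)·x_1 into the budget: x_1* = m/(p_1 + p_2·(x_2/x_1)).
Numerically x_2/x_1 = 15.894391, so x_1* = 88/(8.8 + 14·15.894391) = 0.3804 and x_2* = 15.894391·0.3804 = 6.0466.
At m' = 158.4: x_2* = 10.8839. Change: 10.8839 − 6.0466 = 4.8373.

Δx_2* = 4.8373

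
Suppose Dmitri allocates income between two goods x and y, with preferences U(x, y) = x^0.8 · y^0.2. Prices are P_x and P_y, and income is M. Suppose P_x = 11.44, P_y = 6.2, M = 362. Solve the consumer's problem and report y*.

Tangency: MRS = 4·y/x = P_x/P_y.
So 0.8·P_y·y = 0.2·P_x·x; combined with the budget, a share 0.8 of income goes to x.
Demand: x*(P_x,P_y,M) = 0.8·M/P_x and y* = 0.2·M/P_y.
At P_x=11.44, P_y=6.2, M=362: y* = 0.2·362/6.2 = 11.6774.

y* = 11.6774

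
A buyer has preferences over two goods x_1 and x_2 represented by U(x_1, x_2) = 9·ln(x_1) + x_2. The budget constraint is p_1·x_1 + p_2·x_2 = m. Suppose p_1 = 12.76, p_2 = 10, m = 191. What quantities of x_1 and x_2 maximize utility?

x_1* = 7.0533, x_2* = 10.1

So x_1*(p_1,p_2) = 9·p_2/p_1, independent of income; and x_2* = (m − 9·p_2)/p_2.
At the given prices: x_1* = 9·10/12.76 = 7.0533, and x_2* = 10.1.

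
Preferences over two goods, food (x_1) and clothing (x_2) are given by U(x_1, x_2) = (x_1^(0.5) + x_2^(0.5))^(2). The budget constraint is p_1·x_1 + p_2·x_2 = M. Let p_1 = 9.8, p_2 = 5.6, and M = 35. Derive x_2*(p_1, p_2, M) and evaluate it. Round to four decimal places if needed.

MU_x_1 ∝ x_1^(-0.5), MU_x_2 ∝ x_2^(-0.5), so MRS = (x_2/x_1)^(0.5) = p_1/p_2.
Solve for the ratio: x_2/x_1 = [p_1/p_2]^(2).
With the ratio pinned down, the budget gives x_1* = M/(p_1 + p_2·(x_2/x_1)) and x_2* = (x_2/x_1)·x_1*.
Numerically x_2/x_1 = 3.0625, so x_1* = 35/(9.8 + 5.6·3.0625) = 1.2987 and x_2* = 3.0625·1.2987 = 3.9773.

x_2* = 3.9773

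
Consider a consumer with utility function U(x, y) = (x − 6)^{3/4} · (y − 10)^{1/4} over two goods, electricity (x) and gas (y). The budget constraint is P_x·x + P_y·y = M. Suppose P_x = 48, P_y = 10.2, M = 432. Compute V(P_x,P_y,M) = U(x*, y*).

V = 0.7344

Let x' = x−6, y' = y−10. MRS = 3·y'/x' = P_x/P_y.
After buying the subsistence bundle (6, 10), a share 0.75 of the remaining income goes to x: x* = 6 + 0.75·(M − 6P_x − 10P_y)/P_x.
Discretionary income = 432 − 6·48 − 10·10.2 = 42; x* = 6 + 0.75·42/48 = 6.6562; y* = 10 + 0.25·42/10.2 = 11.0294.
Utility at the optimum: U(6.6562, 11.0294) = 0.7344.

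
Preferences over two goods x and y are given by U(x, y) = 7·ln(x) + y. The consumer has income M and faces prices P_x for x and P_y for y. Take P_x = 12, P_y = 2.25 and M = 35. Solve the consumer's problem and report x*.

At the given prices: x* = 7·2.25/12 = 1.3125.

x* = 1.3125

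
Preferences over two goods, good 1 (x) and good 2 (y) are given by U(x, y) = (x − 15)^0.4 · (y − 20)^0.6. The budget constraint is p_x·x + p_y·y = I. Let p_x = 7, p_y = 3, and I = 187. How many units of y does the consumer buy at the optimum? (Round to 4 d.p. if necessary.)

y* = 24.4

Discretionary income = 187 − 15·7 − 20·3 = 22; y* = 20 + 0.6·22/3 = 24.4.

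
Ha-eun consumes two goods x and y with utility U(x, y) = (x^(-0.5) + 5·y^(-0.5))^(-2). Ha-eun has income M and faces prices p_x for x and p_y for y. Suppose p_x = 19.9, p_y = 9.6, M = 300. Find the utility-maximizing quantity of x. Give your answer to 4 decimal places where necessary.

x* = 4.5776

MU_x ∝ x^(-1.5), MU_y ∝ 5·y^(-1.5), so MRS = (1/5)·(y/x)^(1.5) = p_x/p_y.
Hence y/x = (5·p_x/p_y)^(1/(1.5)), i.e. raised to the 2/3 power.
With the ratio pinned down, the budget gives x* = M/(p_x + p_y·(y/x)) and y* = (y/x)·x*.
Numerically y/x = 4.753731, so x* = 300/(19.9 + 9.6·4.753731) = 4.5776.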